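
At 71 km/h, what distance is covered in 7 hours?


Using distance = speed * time
Speed = 71 km/h
Time = 7 hours
Distance = 71 * 7
= 497 km

497


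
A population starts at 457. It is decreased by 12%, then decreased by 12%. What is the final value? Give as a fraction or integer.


Start: 457
Step 1: decrease by 12% => multiply by 88/100
  457 * 88/100 = 10054/25
Step 2: decrease by 12% => multiply by 88/100
  10054/25 * 88/100 = 221188/625
Final value = 221188/625

221188/625


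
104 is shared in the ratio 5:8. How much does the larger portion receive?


Total parts = 5 + 8 = 13
Value per part = 104 / 13 = 8
First share = 5 * 8 = 40
Second share = 8 * 8 = 64
Larger share = 64

64


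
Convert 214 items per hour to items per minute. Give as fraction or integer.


Converting from per hour to per minute
Rate = 214 items per hour
Divide by 60: 214/60
= 107/30 items per minute

107/30


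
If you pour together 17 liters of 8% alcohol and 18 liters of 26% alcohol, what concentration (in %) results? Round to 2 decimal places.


Solute in mixture 1 = 8% of 17 L = 17*8/100 = 34/25 L
Solute in mixture 2 = 26% of 18 L = 18*26/100 = 117/25 L
Total solute = 34/25 + 117/25 = 151/25 L
Total volume = 17 + 18 = 35 L
Final concentration = 151/25/35 * 100 = 17.26%

17.26


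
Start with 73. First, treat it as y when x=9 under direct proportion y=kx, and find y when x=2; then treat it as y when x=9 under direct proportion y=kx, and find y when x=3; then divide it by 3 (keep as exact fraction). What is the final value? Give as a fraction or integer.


Start with 73.
Step 1: Direct prop: k = (73)/9; new y = k*2 = 73*2/9 = 146/9
Step 2: Direct prop: k = (146/9)/9; new y = k*3 = 146/9*3/9 = 146/27
Step 3: Divide by 3: 146/27 / 3 = 146/81
Final result = 146/81

146/81


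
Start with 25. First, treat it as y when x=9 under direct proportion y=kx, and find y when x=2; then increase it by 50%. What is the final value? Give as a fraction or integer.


Start with 25.
Step 1: Direct prop: k = (25)/9; new y = k*2 = 25*2/9 = 50/9
Step 2: Increase by 50%: 50/9 * 150/100 = 25/3
Final result = 25/3

25/3


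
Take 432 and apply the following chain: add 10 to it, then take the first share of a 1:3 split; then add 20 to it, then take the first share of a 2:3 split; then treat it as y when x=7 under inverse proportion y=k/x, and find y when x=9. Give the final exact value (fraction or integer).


Start with 432.
Step 1: Add 10: 432+10=442; split 1:3 first = 442*1/4 = 221/2
Step 2: Add 20: 221/2+20=261/2; split 2:3 first = 261/2*2/5 = 261/5
Step 3: Inverse prop: k = (261/5)*7; new y = k/9 = 261/5*7/9 = 203/5
Final result = 203/5

203/5


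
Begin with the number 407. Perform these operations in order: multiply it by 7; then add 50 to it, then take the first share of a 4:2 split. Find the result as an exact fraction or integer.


Start with 407.
Step 1: Multiply by 7: 407 * 7 = 2849
Step 2: Add 50: 2849+50=2899; split 4:2 first = 2899*4/6 = 5798/3
Final result = 5798/3

5798/3


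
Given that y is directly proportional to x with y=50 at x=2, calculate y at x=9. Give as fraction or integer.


Direct proportion: y = kx
Find k: k = 50/2 = 25
Compute y at x=9: y = 25 * 9
y = 225

225


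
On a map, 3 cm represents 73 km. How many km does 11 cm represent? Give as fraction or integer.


Map scale: 3 cm = 73 km
Measured distance on map = 11 cm
Set up proportion: 11 * 73 / 3
= 803 / 3
= 803/3 km

803/3


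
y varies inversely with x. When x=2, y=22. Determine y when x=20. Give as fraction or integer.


Inverse proportion: y = k/x
Find k: k = 2 * 22 = 44
Compute y at x=20: y = 44/20
y = 11/5

11/5


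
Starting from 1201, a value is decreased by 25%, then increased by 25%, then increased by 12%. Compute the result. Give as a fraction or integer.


Start: 1201
Step 1: decrease by 25% => multiply by 75/100
  1201 * 75/100 = 3603/4
Step 2: increase by 25% => multiply by 125/100
  3603/4 * 125/100 = 18015/16
Step 3: increase by 12% => multiply by 112/100
  18015/16 * 112/100 = 25221/20
Final value = 25221/20

25221/20


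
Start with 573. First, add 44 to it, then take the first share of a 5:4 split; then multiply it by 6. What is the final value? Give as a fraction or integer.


Start with 573.
Step 1: Add 44: 573+44=617; split 5:4 first = 617*5/9 = 3085/9
Step 2: Multiply by 6: 3085/9 * 6 = 6170/3
Final result = 6170/3

6170/3


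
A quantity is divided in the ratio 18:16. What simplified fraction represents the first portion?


Total parts = 18 + 16 = 34
First part fraction = 18/34
Simplify: 18/34 = 9/17

9/17


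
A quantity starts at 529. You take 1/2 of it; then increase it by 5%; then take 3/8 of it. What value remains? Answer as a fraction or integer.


Start with 529.
Step 1: Take 1/2: 529 * 1/2 = 529/2
Step 2: Increase by 5%: 529/2 * 105/100 = 11109/40
Step 3: Take 3/8: 11109/40 * 3/8 = 33327/320
Final result = 33327/320

33327/320


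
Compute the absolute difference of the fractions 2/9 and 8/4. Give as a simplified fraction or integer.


Simplify: 2/9 = 2/9 and 8/4 = 2
Find common denominator: LCD = 9
Convert: 2/9 and 18/9
Difference = |2 - 18|/9 = 16/9
Simplified = 16/9

16/9


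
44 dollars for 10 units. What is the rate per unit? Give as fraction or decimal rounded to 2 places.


Total dollars = 44
Number of units = 10
Unit rate = 44 / 10
= 4.40 dollars per unit

4.40


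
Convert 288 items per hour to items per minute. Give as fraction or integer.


Converting from per hour to per minute
Rate = 288 items per hour
Divide by 60: 288/60
= 24/5 items per minute

24/5


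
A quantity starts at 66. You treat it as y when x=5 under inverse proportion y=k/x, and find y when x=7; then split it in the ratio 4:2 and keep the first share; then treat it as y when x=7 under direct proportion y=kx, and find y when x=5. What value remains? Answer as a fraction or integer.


Start with 66.
Step 1: Inverse prop: k = (66)*5; new y = k/7 = 66*5/7 = 330/7
Step 2: Split 4:2, first share = 330/7 * 4/6 = 220/7
Step 3: Direct prop: k = (220/7)/7; new y = k*5 = 220/7*5/7 = 1100/49
Final result = 1100/49

1100/49


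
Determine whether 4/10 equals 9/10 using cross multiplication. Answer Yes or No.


Cross multiply to check 4/10 = 9/10
Left cross product: 4 * 10 = 40
Right cross product: 10 * 9 = 90
40 != 90
Not equal, so proportions differ => No

No


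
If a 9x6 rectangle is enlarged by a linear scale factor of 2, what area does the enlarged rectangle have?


Original dimensions: 9 x 6
Enlargement factor = 2
New width = 9 * 2 = 18
New height = 6 * 2 = 12
New area = 18 * 12 = 216

216


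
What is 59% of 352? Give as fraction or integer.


Compute 59% of 352
Convert percentage: 59% = 59/100
Multiply: 352 * 59/100
= 20768/100
= 5192/25

5192/25


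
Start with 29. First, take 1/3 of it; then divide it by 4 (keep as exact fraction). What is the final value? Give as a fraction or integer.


Start with 29.
Step 1: Take 1/3: 29 * 1/3 = 29/3
Step 2: Divide by 4: 29/3 / 4 = 29/12
Final result = 29/12

29/12


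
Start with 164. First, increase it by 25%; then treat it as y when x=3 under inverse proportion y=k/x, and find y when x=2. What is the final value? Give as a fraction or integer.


Start with 164.
Step 1: Increase by 25%: 164 * 125/100 = 205
Step 2: Inverse prop: k = (205)*3; new y = k/2 = 205*3/2 = 615/2
Final result = 615/2

615/2


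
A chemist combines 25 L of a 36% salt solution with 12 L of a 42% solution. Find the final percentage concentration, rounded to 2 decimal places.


Solute in mixture 1 = 36% of 25 L = 25*36/100 = 9 L
Solute in mixture 2 = 42% of 12 L = 12*42/100 = 126/25 L
Total solute = 9 + 126/25 = 351/25 L
Total volume = 25 + 12 = 37 L
Final concentration = 351/25/37 * 100 = 37.95%

37.95


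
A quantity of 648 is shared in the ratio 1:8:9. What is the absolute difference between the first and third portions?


Total parts = 1 + 8 + 9 = 18
Value per part = 648 / 18 = 36
Shares: 1*36=36, 8*36=288, 9*36=324
First share = 36, third share = 324
Difference = |36 - 324| = 288

288


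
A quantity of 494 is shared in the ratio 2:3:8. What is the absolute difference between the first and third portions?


Total parts = 2 + 3 + 8 = 13
Value per part = 494 / 13 = 38
Shares: 2*38=76, 3*38=114, 8*38=304
First share = 76, third share = 304
Difference = |76 - 304| = 228

228


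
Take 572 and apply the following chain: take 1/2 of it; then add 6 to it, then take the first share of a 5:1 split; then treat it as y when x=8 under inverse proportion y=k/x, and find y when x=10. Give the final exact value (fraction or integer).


Start with 572.
Step 1: Take 1/2: 572 * 1/2 = 286
Step 2: Add 6: 286+6=292; split 5:1 first = 292*5/6 = 730/3
Step 3: Inverse prop: k = (730/3)*8; new y = k/10 = 730/3*8/10 = 584/3
Final result = 584/3

584/3


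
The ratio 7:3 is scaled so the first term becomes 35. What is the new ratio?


Original ratio: 7:3
First term target: 35
Scale factor = 35 / 7 = 5
Multiply second term: 3 * 5 = 15
Equivalent ratio = 35:15

35:15


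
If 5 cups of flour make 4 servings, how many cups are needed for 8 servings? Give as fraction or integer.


Original: 5 cups for 4 servings
Target servings = 8
Scaling factor = 8/4
New amount = 5 * 8/4
= 40/4
= 10 cups

10


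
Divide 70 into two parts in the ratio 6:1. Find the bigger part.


Total parts = 6 + 1 = 7
Value per part = 70 / 7 = 10
First share = 6 * 10 = 60
Second share = 1 * 10 = 10
Larger share = 60

60


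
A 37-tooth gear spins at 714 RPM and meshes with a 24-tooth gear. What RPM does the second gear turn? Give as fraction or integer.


Gear ratio: teeth_A * RPM_A = teeth_B * RPM_B
37 * 714 = 24 * RPM_B
26418 = 24 * RPM_B
RPM_B = 26418 / 24
RPM_B = 4403/4

4403/4


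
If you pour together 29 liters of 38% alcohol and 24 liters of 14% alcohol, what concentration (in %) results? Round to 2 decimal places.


Solute in mixture 1 = 38% of 29 L = 29*38/100 = 551/50 L
Solute in mixture 2 = 14% of 24 L = 24*14/100 = 84/25 L
Total solute = 551/50 + 84/25 = 719/50 L
Total volume = 29 + 24 = 53 L
Final concentration = 719/50/53 * 100 = 27.13%

27.13


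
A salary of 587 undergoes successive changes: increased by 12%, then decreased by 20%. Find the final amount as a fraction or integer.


Start: 587
Step 1: increase by 12% => multiply by 112/100
  587 * 112/100 = 16436/25
Step 2: decrease by 20% => multiply by 80/100
  16436/25 * 80/100 = 65744/125
Final value = 65744/125

65744/125


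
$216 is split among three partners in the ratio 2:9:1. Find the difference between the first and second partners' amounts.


Total parts = 2 + 9 + 1 = 12
Value per part = 216 / 12 = 18
Shares: 2*18=36, 9*18=162, 1*18=18
First share = 36, second share = 162
Difference = |36 - 162| = 126

126


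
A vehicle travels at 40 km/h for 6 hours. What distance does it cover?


Using distance = speed * time
Speed = 40 km/h
Time = 6 hours
Distance = 40 * 6
= 240 km

240


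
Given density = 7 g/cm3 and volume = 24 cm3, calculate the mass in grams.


Using mass = density * volume
Density = 7 g/cm3
Volume = 24 cm3
Mass = 7 * 24
= 168 g

168


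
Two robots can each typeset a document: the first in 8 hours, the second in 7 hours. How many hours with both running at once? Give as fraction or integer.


Rate of A = 1/8 job per hour
Rate of B = 1/7 job per hour
Combined rate = 1/8 + 1/7
Find common denominator: (7 + 8)/(8*7) = 15/56
Combined rate = 15/56 job per hour
Time together = 1 / (15/56) = 56/15 hours

56/15


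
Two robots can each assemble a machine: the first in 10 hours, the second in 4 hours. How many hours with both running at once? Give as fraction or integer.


Rate of A = 1/10 job per hour
Rate of B = 1/4 job per hour
Combined rate = 1/10 + 1/4
Find common denominator: (4 + 10)/(10*4) = 14/40
Combined rate = 7/20 job per hour
Time together = 1 / (7/20) = 20/7 hours

20/7


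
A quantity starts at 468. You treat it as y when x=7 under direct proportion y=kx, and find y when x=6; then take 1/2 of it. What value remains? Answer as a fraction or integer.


Start with 468.
Step 1: Direct prop: k = (468)/7; new y = k*6 = 468*6/7 = 2808/7
Step 2: Take 1/2: 2808/7 * 1/2 = 1404/7
Final result = 1404/7

1404/7


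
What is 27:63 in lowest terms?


Find GCD(27, 63)
GCD = 9
Divide both by 9: 27/9 = 3, 63/9 = 7
Simplified ratio = 3:7

3:7


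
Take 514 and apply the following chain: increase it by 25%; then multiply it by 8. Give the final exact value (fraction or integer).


Start with 514.
Step 1: Increase by 25%: 514 * 125/100 = 1285/2
Step 2: Multiply by 8: 1285/2 * 8 = 5140
Final result = 5140

5140


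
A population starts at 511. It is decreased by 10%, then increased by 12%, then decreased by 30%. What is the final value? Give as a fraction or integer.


Start: 511
Step 1: decrease by 10% => multiply by 90/100
  511 * 90/100 = 4599/10
Step 2: increase by 12% => multiply by 112/100
  4599/10 * 112/100 = 64386/125
Step 3: decrease by 30% => multiply by 70/100
  64386/125 * 70/100 = 225351/625
Final value = 225351/625

225351/625


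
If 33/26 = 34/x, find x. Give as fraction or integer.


Setting up: 33/26 = 34/x
Cross multiply: 33 * x = 26 * 34
33x = 884
x = 884/33
x = 884/33

884/33


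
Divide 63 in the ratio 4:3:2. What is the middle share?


Ratio = 4:3:2
Total parts = 4 + 3 + 2 = 9
Value per part = 63 / 9 = 7
First share = 4 * 7 = 28
Middle share = 3 * 7 = 21
Third share = 2 * 7 = 14

21


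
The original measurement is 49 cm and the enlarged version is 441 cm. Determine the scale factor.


Original length = 49 cm
Scaled length = 441 cm
Scale factor = 441 / 49
= 9

9


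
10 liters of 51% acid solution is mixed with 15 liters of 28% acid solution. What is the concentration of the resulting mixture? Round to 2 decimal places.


Solute in mixture 1 = 51% of 10 L = 10*51/100 = 51/10 L
Solute in mixture 2 = 28% of 15 L = 15*28/100 = 21/5 L
Total solute = 51/10 + 21/5 = 93/10 L
Total volume = 10 + 15 = 25 L
Final concentration = 93/10/25 * 100 = 37.20%

37.20


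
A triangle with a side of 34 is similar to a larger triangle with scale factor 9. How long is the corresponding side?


Similar triangles have proportional sides
Scale factor = 9
Smaller side = 34
Corresponding larger side = 34 * 9
= 306

306


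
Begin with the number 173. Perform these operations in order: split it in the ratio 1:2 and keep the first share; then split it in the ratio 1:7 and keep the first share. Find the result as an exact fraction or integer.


Start with 173.
Step 1: Split 1:2, first share = 173 * 1/3 = 173/3
Step 2: Split 1:7, first share = 173/3 * 1/8 = 173/24
Final result = 173/24

173/24


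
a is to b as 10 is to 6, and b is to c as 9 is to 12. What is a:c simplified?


Given a:b = 10:6 and b:c = 9:12
Make b consistent. Multiply first ratio by 9: a:b = 90:54
Multiply second ratio by 6: b:c = 54:72
Now b = 54 in both, so a:b:c = 90:54:72
Therefore a:c = 90:72
Simplify by GCD: a:c = 5:4

5:4


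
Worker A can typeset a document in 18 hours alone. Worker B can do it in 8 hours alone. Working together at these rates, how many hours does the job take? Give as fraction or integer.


Rate of A = 1/18 job per hour
Rate of B = 1/8 job per hour
Combined rate = 1/18 + 1/8
Find common denominator: (8 + 18)/(18*8) = 26/144
Combined rate = 13/72 job per hour
Time together = 1 / (13/72) = 72/13 hours

72/13


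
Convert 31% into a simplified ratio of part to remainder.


Part = 31%, Remainder = 69%
Ratio = 31:69
GCD(31, 69) = 1
Simplify: 31:69 = 31:69

31:69


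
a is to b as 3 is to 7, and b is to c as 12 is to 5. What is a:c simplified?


Given a:b = 3:7 and b:c = 12:5
Make b consistent. Multiply first ratio by 12: a:b = 36:84
Multiply second ratio by 7: b:c = 84:35
Now b = 84 in both, so a:b:c = 36:84:35
Therefore a:c = 36:35
Simplify by GCD: a:c = 36:35

36:35


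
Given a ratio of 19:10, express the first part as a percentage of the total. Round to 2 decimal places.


Total parts = 19 + 10 = 29
First part fraction = 19/29
Percentage = (19/29) * 100
= 0.655172 * 100
= 65.52%

65.52


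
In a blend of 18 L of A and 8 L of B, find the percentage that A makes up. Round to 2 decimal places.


Volume of A = 18 L
Volume of B = 8 L
Total volume = 18 + 8 = 26 L
Percentage of A = (18/26) * 100
= 69.23%

69.23


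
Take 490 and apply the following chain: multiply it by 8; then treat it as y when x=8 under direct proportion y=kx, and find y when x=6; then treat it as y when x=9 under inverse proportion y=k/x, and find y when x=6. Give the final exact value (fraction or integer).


Start with 490.
Step 1: Multiply by 8: 490 * 8 = 3920
Step 2: Direct prop: k = (3920)/8; new y = k*6 = 3920*6/8 = 2940
Step 3: Inverse prop: k = (2940)*9; new y = k/6 = 2940*9/6 = 4410
Final result = 4410

4410


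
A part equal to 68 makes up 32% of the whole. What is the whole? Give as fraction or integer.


Given: 68 is 32% of the whole
Set up: 68 = 32/100 * whole
whole = 68 * 100 / 32
whole = 6800 / 32
whole = 425/2

425/2


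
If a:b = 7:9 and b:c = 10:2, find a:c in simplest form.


Given a:b = 7:9 and b:c = 10:2
Make b consistent. Multiply first ratio by 10: a:b = 70:90
Multiply second ratio by 9: b:c = 90:18
Now b = 90 in both, so a:b:c = 70:90:18
Therefore a:c = 70:18
Simplify by GCD: a:c = 35:9

35:9


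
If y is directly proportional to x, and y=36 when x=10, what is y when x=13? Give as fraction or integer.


Direct proportion: y = kx
Find k: k = 36/10 = 18/5
Compute y at x=13: y = 18/5 * 13
y = 234/5

234/5


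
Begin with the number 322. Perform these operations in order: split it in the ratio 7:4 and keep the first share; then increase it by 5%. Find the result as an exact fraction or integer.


Start with 322.
Step 1: Split 7:4, first share = 322 * 7/11 = 2254/11
Step 2: Increase by 5%: 2254/11 * 105/100 = 23667/110
Final result = 23667/110

23667/110


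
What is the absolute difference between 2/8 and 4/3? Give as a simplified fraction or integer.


Simplify: 2/8 = 1/4 and 4/3 = 4/3
Find common denominator: LCD = 12
Convert: 3/12 and 16/12
Difference = |3 - 16|/12 = 13/12
Simplified = 13/12

13/12


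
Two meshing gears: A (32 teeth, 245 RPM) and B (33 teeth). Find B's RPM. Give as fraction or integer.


Gear ratio: teeth_A * RPM_A = teeth_B * RPM_B
32 * 245 = 33 * RPM_B
7840 = 33 * RPM_B
RPM_B = 7840 / 33
RPM_B = 7840/33

7840/33


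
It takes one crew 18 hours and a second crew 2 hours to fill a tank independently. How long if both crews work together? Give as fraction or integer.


Rate of A = 1/18 job per hour
Rate of B = 1/2 job per hour
Combined rate = 1/18 + 1/2
Find common denominator: (2 + 18)/(18*2) = 20/36
Combined rate = 5/9 job per hour
Time together = 1 / (5/9) = 9/5 hours

9/5


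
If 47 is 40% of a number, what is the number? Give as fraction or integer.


Given: 47 is 40% of the whole
Set up: 47 = 40/100 * whole
whole = 47 * 100 / 40
whole = 4700 / 40
whole = 235/2

235/2


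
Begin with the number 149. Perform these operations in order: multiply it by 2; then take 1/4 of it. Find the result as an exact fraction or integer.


Start with 149.
Step 1: Multiply by 2: 149 * 2 = 298
Step 2: Take 1/4: 298 * 1/4 = 149/2
Final result = 149/2

149/2


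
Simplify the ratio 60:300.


Find GCD(60, 300)
GCD = 60
Divide both by 60: 60/60 = 1, 300/60 = 5
Simplified ratio = 1:5

1:5


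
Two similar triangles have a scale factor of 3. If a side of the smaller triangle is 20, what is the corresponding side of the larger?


Similar triangles have proportional sides
Scale factor = 3
Smaller side = 20
Corresponding larger side = 20 * 3
= 60

60


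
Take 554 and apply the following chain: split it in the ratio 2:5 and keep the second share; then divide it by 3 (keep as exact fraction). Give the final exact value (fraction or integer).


Start with 554.
Step 1: Split 2:5, second share = 554 * 5/7 = 2770/7
Step 2: Divide by 3: 2770/7 / 3 = 2770/21
Final result = 2770/21

2770/21


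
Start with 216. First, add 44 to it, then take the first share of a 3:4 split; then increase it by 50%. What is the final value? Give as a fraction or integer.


Start with 216.
Step 1: Add 44: 216+44=260; split 3:4 first = 260*3/7 = 780/7
Step 2: Increase by 50%: 780/7 * 150/100 = 1170/7
Final result = 1170/7

1170/7


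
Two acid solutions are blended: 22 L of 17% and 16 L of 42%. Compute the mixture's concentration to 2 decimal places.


Solute in mixture 1 = 17% of 22 L = 22*17/100 = 187/50 L
Solute in mixture 2 = 42% of 16 L = 16*42/100 = 168/25 L
Total solute = 187/50 + 168/25 = 523/50 L
Total volume = 22 + 16 = 38 L
Final concentration = 523/50/38 * 100 = 27.53%

27.53


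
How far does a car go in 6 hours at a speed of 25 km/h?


Using distance = speed * time
Speed = 25 km/h
Time = 6 hours
Distance = 25 * 6
= 150 km

150


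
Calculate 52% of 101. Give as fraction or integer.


Compute 52% of 101
Convert percentage: 52% = 52/100
Multiply: 101 * 52/100
= 5252/100
= 1313/25

1313/25


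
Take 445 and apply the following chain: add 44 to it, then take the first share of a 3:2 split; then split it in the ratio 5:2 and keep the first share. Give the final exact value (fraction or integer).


Start with 445.
Step 1: Add 44: 445+44=489; split 3:2 first = 489*3/5 = 1467/5
Step 2: Split 5:2, first share = 1467/5 * 5/7 = 1467/7
Final result = 1467/7

1467/7


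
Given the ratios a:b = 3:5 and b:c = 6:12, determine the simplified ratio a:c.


Given a:b = 3:5 and b:c = 6:12
Make b consistent. Multiply first ratio by 6: a:b = 18:30
Multiply second ratio by 5: b:c = 30:60
Now b = 30 in both, so a:b:c = 18:30:60
Therefore a:c = 18:60
Simplify by GCD: a:c = 3:10

3:10


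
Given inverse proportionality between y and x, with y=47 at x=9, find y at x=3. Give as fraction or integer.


Inverse proportion: y = k/x
Find k: k = 9 * 47 = 423
Compute y at x=3: y = 423/3
y = 141

141


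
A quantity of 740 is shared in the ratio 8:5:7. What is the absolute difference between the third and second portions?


Total parts = 8 + 5 + 7 = 20
Value per part = 740 / 20 = 37
Shares: 8*37=296, 5*37=185, 7*37=259
Third share = 259, second share = 185
Difference = |259 - 185| = 74

74


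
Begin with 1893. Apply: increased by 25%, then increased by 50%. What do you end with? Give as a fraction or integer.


Start: 1893
Step 1: increase by 25% => multiply by 125/100
  1893 * 125/100 = 9465/4
Step 2: increase by 50% => multiply by 150/100
  9465/4 * 150/100 = 28395/8
Final value = 28395/8

28395/8


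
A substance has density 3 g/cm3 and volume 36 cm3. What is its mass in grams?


Using mass = density * volume
Density = 3 g/cm3
Volume = 36 cm3
Mass = 3 * 36
= 108 g

108


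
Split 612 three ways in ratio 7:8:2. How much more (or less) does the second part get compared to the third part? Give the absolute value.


Total parts = 7 + 8 + 2 = 17
Value per part = 612 / 17 = 36
Shares: 7*36=252, 8*36=288, 2*36=72
Second share = 288, third share = 72
Difference = |288 - 72| = 216

216


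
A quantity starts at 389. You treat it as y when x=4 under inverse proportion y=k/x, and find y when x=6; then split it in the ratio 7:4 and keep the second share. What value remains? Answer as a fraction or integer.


Start with 389.
Step 1: Inverse prop: k = (389)*4; new y = k/6 = 389*4/6 = 778/3
Step 2: Split 7:4, second share = 778/3 * 4/11 = 3112/33
Final result = 3112/33

3112/33


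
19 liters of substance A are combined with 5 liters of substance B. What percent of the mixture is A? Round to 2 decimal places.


Volume of A = 19 L
Volume of B = 5 L
Total volume = 19 + 5 = 24 L
Percentage of A = (19/24) * 100
= 79.17%

79.17


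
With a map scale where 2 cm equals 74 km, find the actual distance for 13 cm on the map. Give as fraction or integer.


Map scale: 2 cm = 74 km
Measured distance on map = 13 cm
Set up proportion: 13 * 74 / 2
= 962 / 2
= 481 km

481


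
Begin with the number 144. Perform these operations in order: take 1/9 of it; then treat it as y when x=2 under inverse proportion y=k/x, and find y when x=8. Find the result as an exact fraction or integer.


Start with 144.
Step 1: Take 1/9: 144 * 1/9 = 16
Step 2: Inverse prop: k = (16)*2; new y = k/8 = 16*2/8 = 4
Final result = 4

4


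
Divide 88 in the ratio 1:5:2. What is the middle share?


Ratio = 1:5:2
Total parts = 1 + 5 + 2 = 8
Value per part = 88 / 8 = 11
First share = 1 * 11 = 11
Middle share = 5 * 11 = 55
Third share = 2 * 11 = 22

55


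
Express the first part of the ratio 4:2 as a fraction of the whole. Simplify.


Total parts = 4 + 2 = 6
First part fraction = 4/6
Simplify: 4/6 = 2/3

2/3


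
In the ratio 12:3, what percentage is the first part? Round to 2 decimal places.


Total parts = 12 + 3 = 15
First part fraction = 12/15
Percentage = (12/15) * 100
= 0.8 * 100
= 80.00%

80.00


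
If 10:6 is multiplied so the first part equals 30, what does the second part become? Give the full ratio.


Original ratio: 10:6
First term target: 30
Scale factor = 30 / 10 = 3
Multiply second term: 6 * 3 = 18
Equivalent ratio = 30:18

30:18


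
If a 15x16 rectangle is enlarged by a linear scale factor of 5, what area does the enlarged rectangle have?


Original dimensions: 15 x 16
Enlargement factor = 5
New width = 15 * 5 = 75
New height = 16 * 5 = 80
New area = 75 * 80 = 6000

6000


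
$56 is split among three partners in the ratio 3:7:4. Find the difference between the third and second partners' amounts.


Total parts = 3 + 7 + 4 = 14
Value per part = 56 / 14 = 4
Shares: 3*4=12, 7*4=28, 4*4=16
Third share = 16, second share = 28
Difference = |16 - 28| = 12

12


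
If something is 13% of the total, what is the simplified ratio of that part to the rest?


Part = 13%, Remainder = 87%
Ratio = 13:87
GCD(13, 87) = 1
Simplify: 13:87 = 13:87

13:87


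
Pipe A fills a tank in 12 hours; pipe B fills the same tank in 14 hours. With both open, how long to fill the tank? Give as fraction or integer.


Rate of A = 1/12 job per hour
Rate of B = 1/14 job per hour
Combined rate = 1/12 + 1/14
Find common denominator: (14 + 12)/(12*14) = 26/168
Combined rate = 13/84 job per hour
Time together = 1 / (13/84) = 84/13 hours

84/13


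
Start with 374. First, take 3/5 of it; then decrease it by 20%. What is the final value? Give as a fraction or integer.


Start with 374.
Step 1: Take 3/5: 374 * 3/5 = 1122/5
Step 2: Decrease by 20%: 1122/5 * 80/100 = 4488/25
Final result = 4488/25

4488/25


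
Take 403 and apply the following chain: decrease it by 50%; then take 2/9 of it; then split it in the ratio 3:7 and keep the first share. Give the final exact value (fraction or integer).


Start with 403.
Step 1: Decrease by 50%: 403 * 50/100 = 403/2
Step 2: Take 2/9: 403/2 * 2/9 = 403/9
Step 3: Split 3:7, first share = 403/9 * 3/10 = 403/30
Final result = 403/30

403/30


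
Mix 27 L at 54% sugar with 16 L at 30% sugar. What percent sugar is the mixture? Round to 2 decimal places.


Solute in mixture 1 = 54% of 27 L = 27*54/100 = 729/50 L
Solute in mixture 2 = 30% of 16 L = 16*30/100 = 24/5 L
Total solute = 729/50 + 24/5 = 969/50 L
Total volume = 27 + 16 = 43 L
Final concentration = 969/50/43 * 100 = 45.07%

45.07


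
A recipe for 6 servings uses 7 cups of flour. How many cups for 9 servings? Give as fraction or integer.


Original: 7 cups for 6 servings
Target servings = 9
Scaling factor = 9/6
New amount = 7 * 9/6
= 63/6
= 21/2 cups

21/2


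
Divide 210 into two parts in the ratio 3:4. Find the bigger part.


Total parts = 3 + 4 = 7
Value per part = 210 / 7 = 30
First share = 3 * 30 = 90
Second share = 4 * 30 = 120
Larger share = 120

120


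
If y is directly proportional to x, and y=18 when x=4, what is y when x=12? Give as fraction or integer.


Direct proportion: y = kx
Find k: k = 18/4 = 9/2
Compute y at x=12: y = 9/2 * 12
y = 54

54


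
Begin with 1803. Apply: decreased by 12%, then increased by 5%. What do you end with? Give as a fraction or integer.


Start: 1803
Step 1: decrease by 12% => multiply by 88/100
  1803 * 88/100 = 39666/25
Step 2: increase by 5% => multiply by 105/100
  39666/25 * 105/100 = 416493/250
Final value = 416493/250

416493/250


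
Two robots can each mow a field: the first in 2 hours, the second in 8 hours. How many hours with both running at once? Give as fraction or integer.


Rate of A = 1/2 job per hour
Rate of B = 1/8 job per hour
Combined rate = 1/2 + 1/8
Find common denominator: (8 + 2)/(2*8) = 10/16
Combined rate = 5/8 job per hour
Time together = 1 / (5/8) = 8/5 hours

8/5


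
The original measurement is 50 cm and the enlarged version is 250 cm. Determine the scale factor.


Original length = 50 cm
Scaled length = 250 cm
Scale factor = 250 / 50
= 5

5


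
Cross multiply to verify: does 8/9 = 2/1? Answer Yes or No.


Cross multiply to check 8/9 = 2/1
Left cross product: 8 * 1 = 8
Right cross product: 9 * 2 = 18
8 != 18
Not equal, so proportions differ => No

No


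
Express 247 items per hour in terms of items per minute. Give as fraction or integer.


Converting from per hour to per minute
Rate = 247 items per hour
Divide by 60: 247/60
= 247/60 items per minute

247/60


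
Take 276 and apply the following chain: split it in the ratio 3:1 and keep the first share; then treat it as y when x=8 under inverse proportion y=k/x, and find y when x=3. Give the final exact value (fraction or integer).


Start with 276.
Step 1: Split 3:1, first share = 276 * 3/4 = 207
Step 2: Inverse prop: k = (207)*8; new y = k/3 = 207*8/3 = 552
Final result = 552

552


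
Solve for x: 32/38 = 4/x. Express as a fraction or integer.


Setting up: 32/38 = 4/x
Cross multiply: 32 * x = 38 * 4
32x = 152
x = 152/32
x = 19/4

19/4


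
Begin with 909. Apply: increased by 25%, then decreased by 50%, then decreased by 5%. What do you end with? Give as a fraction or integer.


Start: 909
Step 1: increase by 25% => multiply by 125/100
  909 * 125/100 = 4545/4
Step 2: decrease by 50% => multiply by 50/100
  4545/4 * 50/100 = 4545/8
Step 3: decrease by 5% => multiply by 95/100
  4545/8 * 95/100 = 17271/32
Final value = 17271/32

17271/32


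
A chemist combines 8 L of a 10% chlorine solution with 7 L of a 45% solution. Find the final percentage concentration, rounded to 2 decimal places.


Solute in mixture 1 = 10% of 8 L = 8*10/100 = 4/5 L
Solute in mixture 2 = 45% of 7 L = 7*45/100 = 63/20 L
Total solute = 4/5 + 63/20 = 79/20 L
Total volume = 8 + 7 = 15 L
Final concentration = 79/20/15 * 100 = 26.33%

26.33


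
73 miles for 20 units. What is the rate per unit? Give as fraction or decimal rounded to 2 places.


Total miles = 73
Number of units = 20
Unit rate = 73 / 20
= 3.65 miles per unit

3.65


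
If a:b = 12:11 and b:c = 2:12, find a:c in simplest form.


Given a:b = 12:11 and b:c = 2:12
Make b consistent. Multiply first ratio by 2: a:b = 24:22
Multiply second ratio by 11: b:c = 22:132
Now b = 22 in both, so a:b:c = 24:22:132
Therefore a:c = 24:132
Simplify by GCD: a:c = 2:11

2:11


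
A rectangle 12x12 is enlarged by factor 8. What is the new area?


Original dimensions: 12 x 12
Enlargement factor = 8
New width = 12 * 8 = 96
New height = 12 * 8 = 96
New area = 96 * 96 = 9216

9216


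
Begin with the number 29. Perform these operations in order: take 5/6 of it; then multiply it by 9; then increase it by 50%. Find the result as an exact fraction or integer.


Start with 29.
Step 1: Take 5/6: 29 * 5/6 = 145/6
Step 2: Multiply by 9: 145/6 * 9 = 435/2
Step 3: Increase by 50%: 435/2 * 150/100 = 1305/4
Final result = 1305/4

1305/4


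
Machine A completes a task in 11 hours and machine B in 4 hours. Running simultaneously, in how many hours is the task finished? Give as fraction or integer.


Rate of A = 1/11 job per hour
Rate of B = 1/4 job per hour
Combined rate = 1/11 + 1/4
Find common denominator: (4 + 11)/(11*4) = 15/44
Combined rate = 15/44 job per hour
Time together = 1 / (15/44) = 44/15 hours

44/15


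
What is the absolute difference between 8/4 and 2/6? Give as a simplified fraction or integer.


Simplify: 8/4 = 2 and 2/6 = 1/3
Find common denominator: LCD = 3
Convert: 6/3 and 1/3
Difference = |6 - 1|/3 = 5/3
Simplified = 5/3

5/3


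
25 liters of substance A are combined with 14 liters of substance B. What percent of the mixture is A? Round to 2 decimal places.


Volume of A = 25 L
Volume of B = 14 L
Total volume = 25 + 14 = 39 L
Percentage of A = (25/39) * 100
= 64.10%

64.10


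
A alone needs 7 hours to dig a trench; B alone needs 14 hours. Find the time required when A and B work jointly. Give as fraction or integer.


Rate of A = 1/7 job per hour
Rate of B = 1/14 job per hour
Combined rate = 1/7 + 1/14
Find common denominator: (14 + 7)/(7*14) = 21/98
Combined rate = 3/14 job per hour
Time together = 1 / (3/14) = 14/3 hours

14/3


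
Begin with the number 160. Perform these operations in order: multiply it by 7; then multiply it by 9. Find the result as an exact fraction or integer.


Start with 160.
Step 1: Multiply by 7: 160 * 7 = 1120
Step 2: Multiply by 9: 1120 * 9 = 10080
Final result = 10080

10080


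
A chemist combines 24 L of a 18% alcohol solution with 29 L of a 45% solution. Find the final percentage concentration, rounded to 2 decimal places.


Solute in mixture 1 = 18% of 24 L = 24*18/100 = 108/25 L
Solute in mixture 2 = 45% of 29 L = 29*45/100 = 261/20 L
Total solute = 108/25 + 261/20 = 1737/100 L
Total volume = 24 + 29 = 53 L
Final concentration = 1737/100/53 * 100 = 32.77%

32.77


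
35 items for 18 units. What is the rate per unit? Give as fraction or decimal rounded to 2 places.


Total items = 35
Number of units = 18
Unit rate = 35 / 18
= 1.94 items per unit

1.94


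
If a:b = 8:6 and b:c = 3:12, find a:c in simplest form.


Given a:b = 8:6 and b:c = 3:12
Make b consistent. Multiply first ratio by 3: a:b = 24:18
Multiply second ratio by 6: b:c = 18:72
Now b = 18 in both, so a:b:c = 24:18:72
Therefore a:c = 24:72
Simplify by GCD: a:c = 1:3

1:3


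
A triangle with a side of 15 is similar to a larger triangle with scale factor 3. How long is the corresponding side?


Similar triangles have proportional sides
Scale factor = 3
Smaller side = 15
Corresponding larger side = 15 * 3
= 45

45


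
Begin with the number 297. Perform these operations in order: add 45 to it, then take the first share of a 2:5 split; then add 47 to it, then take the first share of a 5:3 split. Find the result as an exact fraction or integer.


Start with 297.
Step 1: Add 45: 297+45=342; split 2:5 first = 342*2/7 = 684/7
Step 2: Add 47: 684/7+47=1013/7; split 5:3 first = 1013/7*5/8 = 5065/56
Final result = 5065/56

5065/56


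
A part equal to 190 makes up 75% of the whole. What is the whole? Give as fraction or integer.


Given: 190 is 75% of the whole
Set up: 190 = 75/100 * whole
whole = 190 * 100 / 75
whole = 19000 / 75
whole = 760/3

760/3


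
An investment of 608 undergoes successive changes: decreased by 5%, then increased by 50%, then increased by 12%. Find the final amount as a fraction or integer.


Start: 608
Step 1: decrease by 5% => multiply by 95/100
  608 * 95/100 = 2888/5
Step 2: increase by 50% => multiply by 150/100
  2888/5 * 150/100 = 4332/5
Step 3: increase by 12% => multiply by 112/100
  4332/5 * 112/100 = 121296/125
Final value = 121296/125

121296/125


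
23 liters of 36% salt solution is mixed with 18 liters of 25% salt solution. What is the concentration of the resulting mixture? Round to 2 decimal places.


Solute in mixture 1 = 36% of 23 L = 23*36/100 = 207/25 L
Solute in mixture 2 = 25% of 18 L = 18*25/100 = 9/2 L
Total solute = 207/25 + 9/2 = 639/50 L
Total volume = 23 + 18 = 41 L
Final concentration = 639/50/41 * 100 = 31.17%

31.17


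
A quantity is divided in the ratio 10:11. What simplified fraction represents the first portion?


Total parts = 10 + 11 = 21
First part fraction = 10/21
Simplify: 10/21 = 10/21

10/21


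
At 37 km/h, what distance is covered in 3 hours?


Using distance = speed * time
Speed = 37 km/h
Time = 3 hours
Distance = 37 * 3
= 111 km

111


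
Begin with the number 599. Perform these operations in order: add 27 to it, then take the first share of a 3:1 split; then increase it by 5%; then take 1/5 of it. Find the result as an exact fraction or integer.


Start with 599.
Step 1: Add 27: 599+27=626; split 3:1 first = 626*3/4 = 939/2
Step 2: Increase by 5%: 939/2 * 105/100 = 19719/40
Step 3: Take 1/5: 19719/40 * 1/5 = 19719/200
Final result = 19719/200

19719/200


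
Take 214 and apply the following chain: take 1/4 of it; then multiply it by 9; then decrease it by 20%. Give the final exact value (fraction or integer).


Start with 214.
Step 1: Take 1/4: 214 * 1/4 = 107/2
Step 2: Multiply by 9: 107/2 * 9 = 963/2
Step 3: Decrease by 20%: 963/2 * 80/100 = 1926/5
Final result = 1926/5

1926/5


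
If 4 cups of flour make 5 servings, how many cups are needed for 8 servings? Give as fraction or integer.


Original: 4 cups for 5 servings
Target servings = 8
Scaling factor = 8/5
New amount = 4 * 8/5
= 32/5
= 32/5 cups

32/5


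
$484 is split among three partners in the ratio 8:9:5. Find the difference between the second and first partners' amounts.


Total parts = 8 + 9 + 5 = 22
Value per part = 484 / 22 = 22
Shares: 8*22=176, 9*22=198, 5*22=110
Second share = 198, first share = 176
Difference = |198 - 176| = 22

22


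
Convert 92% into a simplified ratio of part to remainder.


Part = 92%, Remainder = 8%
Ratio = 92:8
GCD(92, 8) = 4
Simplify: 23:2 = 23:2

23:2


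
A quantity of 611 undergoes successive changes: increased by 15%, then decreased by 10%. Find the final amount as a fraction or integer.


Start: 611
Step 1: increase by 15% => multiply by 115/100
  611 * 115/100 = 14053/20
Step 2: decrease by 10% => multiply by 90/100
  14053/20 * 90/100 = 126477/200
Final value = 126477/200

126477/200


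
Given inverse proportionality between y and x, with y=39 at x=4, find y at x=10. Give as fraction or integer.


Inverse proportion: y = k/x
Find k: k = 4 * 39 = 156
Compute y at x=10: y = 156/10
y = 78/5

78/5


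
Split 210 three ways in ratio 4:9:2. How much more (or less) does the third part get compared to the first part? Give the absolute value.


Total parts = 4 + 9 + 2 = 15
Value per part = 210 / 15 = 14
Shares: 4*14=56, 9*14=126, 2*14=28
Third share = 28, first share = 56
Difference = |28 - 56| = 28

28


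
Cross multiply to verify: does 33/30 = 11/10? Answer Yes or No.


Cross multiply to check 33/30 = 11/10
Left cross product: 33 * 10 = 330
Right cross product: 30 * 11 = 330
330 = 330
Equal, so proportions match => Yes

Yes


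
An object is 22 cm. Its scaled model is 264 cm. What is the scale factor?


Original length = 22 cm
Scaled length = 264 cm
Scale factor = 264 / 22
= 12

12


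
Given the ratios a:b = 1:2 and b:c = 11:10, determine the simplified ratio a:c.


Given a:b = 1:2 and b:c = 11:10
Make b consistent. Multiply first ratio by 11: a:b = 11:22
Multiply second ratio by 2: b:c = 22:20
Now b = 22 in both, so a:b:c = 11:22:20
Therefore a:c = 11:20
Simplify by GCD: a:c = 11:20

11:20


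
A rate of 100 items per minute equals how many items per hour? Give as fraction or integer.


Converting from per minute to per hour
Rate = 100 items per minute
Multiply by 60: 100 * 60
= 6000 items per hour

6000


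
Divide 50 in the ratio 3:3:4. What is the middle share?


Ratio = 3:3:4
Total parts = 3 + 3 + 4 = 10
Value per part = 50 / 10 = 5
First share = 3 * 5 = 15
Middle share = 3 * 5 = 15
Third share = 4 * 5 = 20

15
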